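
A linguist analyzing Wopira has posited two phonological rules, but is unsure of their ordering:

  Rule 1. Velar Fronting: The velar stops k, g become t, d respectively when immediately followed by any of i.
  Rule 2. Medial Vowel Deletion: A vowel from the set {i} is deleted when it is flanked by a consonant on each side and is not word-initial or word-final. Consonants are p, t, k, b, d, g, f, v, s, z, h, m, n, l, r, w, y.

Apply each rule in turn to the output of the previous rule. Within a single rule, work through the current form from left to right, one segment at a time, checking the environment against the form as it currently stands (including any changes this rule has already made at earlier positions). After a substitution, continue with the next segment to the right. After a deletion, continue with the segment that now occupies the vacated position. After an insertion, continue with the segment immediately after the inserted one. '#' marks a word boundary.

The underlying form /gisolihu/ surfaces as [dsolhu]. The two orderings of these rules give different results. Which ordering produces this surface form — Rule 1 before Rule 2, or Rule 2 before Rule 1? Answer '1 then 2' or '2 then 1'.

1 then 2

Order 1 then 2:
  1 Velar Fronting: [gisolihu] → [disolihu]
  2 Medial Vowel Deletion: [disolihu] → [dsolhu]
  result: [dsolhu]
Order 2 then 1:
  2 Medial Vowel Deletion: [gisolihu] → [gsolhu]
  1 Velar Fronting: no change — [gsolhu]
  result: [gsolhu]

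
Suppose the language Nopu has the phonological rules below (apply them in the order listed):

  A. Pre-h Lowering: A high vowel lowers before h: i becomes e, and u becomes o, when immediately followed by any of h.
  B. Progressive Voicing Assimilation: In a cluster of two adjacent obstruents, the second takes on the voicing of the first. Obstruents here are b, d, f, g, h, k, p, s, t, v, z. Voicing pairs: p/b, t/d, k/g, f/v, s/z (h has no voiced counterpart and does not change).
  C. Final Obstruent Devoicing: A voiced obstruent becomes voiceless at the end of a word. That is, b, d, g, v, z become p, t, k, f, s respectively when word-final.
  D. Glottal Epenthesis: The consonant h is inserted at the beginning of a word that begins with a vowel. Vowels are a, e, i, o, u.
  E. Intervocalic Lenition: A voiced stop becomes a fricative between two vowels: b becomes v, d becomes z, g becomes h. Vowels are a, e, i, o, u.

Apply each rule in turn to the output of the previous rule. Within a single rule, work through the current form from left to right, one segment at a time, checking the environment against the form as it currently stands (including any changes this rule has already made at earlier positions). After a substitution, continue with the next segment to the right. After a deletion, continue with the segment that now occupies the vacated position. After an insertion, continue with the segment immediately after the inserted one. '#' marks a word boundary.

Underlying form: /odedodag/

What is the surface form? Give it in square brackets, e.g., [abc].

A Pre-h Lowering: no change — [odedodag]
B Progressive Voicing Assimilation: no change — [odedodag]
C Final Obstruent Devoicing: [odedodag] → [odedodak]
D Glottal Epenthesis: [odedodak] → [hodedodak]
E Intervocalic Lenition: [hodedodak] → [hozezozak]

[hozezozak]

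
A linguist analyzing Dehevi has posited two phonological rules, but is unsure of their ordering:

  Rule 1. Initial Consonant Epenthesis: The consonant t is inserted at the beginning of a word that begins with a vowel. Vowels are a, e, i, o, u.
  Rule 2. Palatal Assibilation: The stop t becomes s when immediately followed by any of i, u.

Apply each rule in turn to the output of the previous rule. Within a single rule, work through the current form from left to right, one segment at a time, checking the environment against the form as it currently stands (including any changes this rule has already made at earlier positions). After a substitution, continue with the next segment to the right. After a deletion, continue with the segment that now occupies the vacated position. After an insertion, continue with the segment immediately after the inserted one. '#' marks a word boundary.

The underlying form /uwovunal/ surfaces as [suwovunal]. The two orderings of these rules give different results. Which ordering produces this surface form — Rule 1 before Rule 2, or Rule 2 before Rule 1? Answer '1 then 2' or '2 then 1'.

1 then 2

Order 1 then 2:
  1 Initial Consonant Epenthesis: [uwovunal] → [tuwovunal]
  2 Palatal Assibilation: [tuwovunal] → [suwovunal]
  result: [suwovunal]
Order 2 then 1:
  2 Palatal Assibilation: no change — [uwovunal]
  1 Initial Consonant Epenthesis: [uwovunal] → [tuwovunal]
  result: [tuwovunal]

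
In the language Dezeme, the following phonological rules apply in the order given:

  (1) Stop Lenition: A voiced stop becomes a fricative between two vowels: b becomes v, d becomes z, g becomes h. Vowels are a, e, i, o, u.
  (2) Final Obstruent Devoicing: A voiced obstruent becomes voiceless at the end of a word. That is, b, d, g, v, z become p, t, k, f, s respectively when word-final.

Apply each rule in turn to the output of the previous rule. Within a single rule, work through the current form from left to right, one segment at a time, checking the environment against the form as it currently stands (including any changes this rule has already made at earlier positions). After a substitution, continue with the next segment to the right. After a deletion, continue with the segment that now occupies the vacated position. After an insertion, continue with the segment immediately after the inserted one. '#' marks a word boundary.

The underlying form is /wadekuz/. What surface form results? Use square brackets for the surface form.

(1) Stop Lenition: [wadekuz] → [wazekuz]
(2) Final Obstruent Devoicing: [wazekuz] → [wazekus]

[wazekus]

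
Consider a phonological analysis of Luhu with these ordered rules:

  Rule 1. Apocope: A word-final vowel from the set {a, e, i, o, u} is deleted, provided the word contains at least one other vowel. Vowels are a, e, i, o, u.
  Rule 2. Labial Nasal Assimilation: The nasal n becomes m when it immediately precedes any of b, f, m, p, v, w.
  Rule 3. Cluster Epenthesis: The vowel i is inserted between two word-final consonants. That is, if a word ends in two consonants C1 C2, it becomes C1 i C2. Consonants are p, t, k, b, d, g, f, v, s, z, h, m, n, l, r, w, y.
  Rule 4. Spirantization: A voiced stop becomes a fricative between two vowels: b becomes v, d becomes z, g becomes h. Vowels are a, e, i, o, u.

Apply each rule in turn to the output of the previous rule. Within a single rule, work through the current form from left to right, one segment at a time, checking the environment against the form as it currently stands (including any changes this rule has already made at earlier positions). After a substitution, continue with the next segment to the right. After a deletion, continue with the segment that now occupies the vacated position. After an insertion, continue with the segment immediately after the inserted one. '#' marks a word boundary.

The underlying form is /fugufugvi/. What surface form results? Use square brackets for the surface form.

[fuhufuhiv]

Rule 1 Apocope: [fugufugvi] → [fugufugv]
Rule 2 Labial Nasal Assimilation: no change — [fugufugv]
Rule 3 Cluster Epenthesis: [fugufugv] → [fugufugiv]
Rule 4 Spirantization: [fugufugiv] → [fuhufuhiv]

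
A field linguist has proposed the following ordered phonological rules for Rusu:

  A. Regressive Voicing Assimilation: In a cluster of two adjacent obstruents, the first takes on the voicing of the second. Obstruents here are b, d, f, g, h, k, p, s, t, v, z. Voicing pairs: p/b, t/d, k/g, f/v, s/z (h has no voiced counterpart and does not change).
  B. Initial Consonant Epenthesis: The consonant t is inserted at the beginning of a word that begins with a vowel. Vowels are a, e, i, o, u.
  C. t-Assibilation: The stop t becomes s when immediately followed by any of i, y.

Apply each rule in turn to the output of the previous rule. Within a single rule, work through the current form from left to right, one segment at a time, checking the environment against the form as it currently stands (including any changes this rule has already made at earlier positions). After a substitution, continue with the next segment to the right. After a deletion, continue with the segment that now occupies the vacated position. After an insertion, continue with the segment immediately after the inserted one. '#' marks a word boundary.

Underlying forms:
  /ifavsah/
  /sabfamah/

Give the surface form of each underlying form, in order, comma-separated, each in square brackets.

[sifafsah], [sapfamah]

/ifavsah/:
  A Regressive Voicing Assimilation: [ifavsah] → [ifafsah]
  B Initial Consonant Epenthesis: [ifafsah] → [tifafsah]
  C t-Assibilation: [tifafsah] → [sifafsah]
/sabfamah/:
  A Regressive Voicing Assimilation: [sabfamah] → [sapfamah]
  B Initial Consonant Epenthesis: no change — [sapfamah]
  C t-Assibilation: no change — [sapfamah]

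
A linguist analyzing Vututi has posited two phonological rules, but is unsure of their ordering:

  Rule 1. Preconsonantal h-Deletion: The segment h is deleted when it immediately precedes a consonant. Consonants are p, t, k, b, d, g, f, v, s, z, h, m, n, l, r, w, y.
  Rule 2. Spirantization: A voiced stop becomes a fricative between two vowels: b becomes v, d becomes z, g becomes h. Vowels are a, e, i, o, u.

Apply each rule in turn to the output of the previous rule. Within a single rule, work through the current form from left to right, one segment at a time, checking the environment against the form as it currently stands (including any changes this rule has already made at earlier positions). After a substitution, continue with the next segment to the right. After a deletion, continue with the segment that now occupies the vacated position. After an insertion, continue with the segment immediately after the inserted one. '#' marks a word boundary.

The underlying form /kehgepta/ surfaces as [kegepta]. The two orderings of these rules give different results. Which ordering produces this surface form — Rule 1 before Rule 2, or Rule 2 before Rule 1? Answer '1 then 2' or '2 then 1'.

2 then 1

Order 1 then 2:
  1 Preconsonantal h-Deletion: [kehgepta] → [kegepta]
  2 Spirantization: [kegepta] → [kehepta]
  result: [kehepta]
Order 2 then 1:
  2 Spirantization: no change — [kehgepta]
  1 Preconsonantal h-Deletion: [kehgepta] → [kegepta]
  result: [kegepta]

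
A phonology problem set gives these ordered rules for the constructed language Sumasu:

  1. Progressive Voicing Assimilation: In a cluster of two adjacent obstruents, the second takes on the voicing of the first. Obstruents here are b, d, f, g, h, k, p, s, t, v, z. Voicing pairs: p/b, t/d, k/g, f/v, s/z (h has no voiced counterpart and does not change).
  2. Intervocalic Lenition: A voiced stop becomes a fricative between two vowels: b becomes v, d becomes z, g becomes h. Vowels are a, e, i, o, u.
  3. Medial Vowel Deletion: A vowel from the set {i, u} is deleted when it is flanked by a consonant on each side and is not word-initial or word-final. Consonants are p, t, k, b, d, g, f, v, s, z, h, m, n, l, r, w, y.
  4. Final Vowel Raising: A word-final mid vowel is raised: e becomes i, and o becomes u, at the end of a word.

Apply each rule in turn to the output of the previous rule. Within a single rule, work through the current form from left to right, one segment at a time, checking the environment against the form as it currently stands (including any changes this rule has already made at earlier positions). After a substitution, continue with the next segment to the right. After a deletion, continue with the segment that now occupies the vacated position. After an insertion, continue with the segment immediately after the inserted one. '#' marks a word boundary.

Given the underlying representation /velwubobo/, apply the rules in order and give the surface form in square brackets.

[velwvovu]

1 Progressive Voicing Assimilation: no change — [velwubobo]
2 Intervocalic Lenition: [velwubobo] → [velwuvovo]
3 Medial Vowel Deletion: [velwuvovo] → [velwvovo]
4 Final Vowel Raising: [velwvovo] → [velwvovu]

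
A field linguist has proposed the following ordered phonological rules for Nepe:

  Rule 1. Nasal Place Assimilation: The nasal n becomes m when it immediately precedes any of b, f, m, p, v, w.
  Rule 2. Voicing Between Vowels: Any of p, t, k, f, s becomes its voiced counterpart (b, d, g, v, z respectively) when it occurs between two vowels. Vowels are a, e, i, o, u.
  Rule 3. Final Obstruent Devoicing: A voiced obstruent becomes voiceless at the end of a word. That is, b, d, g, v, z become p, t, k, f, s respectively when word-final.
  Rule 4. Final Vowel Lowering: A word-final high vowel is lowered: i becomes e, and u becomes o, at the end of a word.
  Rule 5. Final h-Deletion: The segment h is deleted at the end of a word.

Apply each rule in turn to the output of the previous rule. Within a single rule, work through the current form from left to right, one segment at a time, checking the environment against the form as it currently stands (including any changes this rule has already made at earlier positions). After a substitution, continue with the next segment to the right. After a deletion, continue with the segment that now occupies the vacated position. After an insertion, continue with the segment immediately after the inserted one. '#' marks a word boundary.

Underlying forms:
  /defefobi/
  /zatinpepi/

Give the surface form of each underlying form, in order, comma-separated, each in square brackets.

/defefobi/:
  Rule 1 Nasal Place Assimilation: no change — [defefobi]
  Rule 2 Voicing Between Vowels: [defefobi] → [devevobi]
  Rule 3 Final Obstruent Devoicing: no change — [devevobi]
  Rule 4 Final Vowel Lowering: [devevobi] → [devevobe]
  Rule 5 Final h-Deletion: no change — [devevobe]
/zatinpepi/:
  Rule 1 Nasal Place Assimilation: [zatinpepi] → [zatimpepi]
  Rule 2 Voicing Between Vowels: [zatimpepi] → [zadimpebi]
  Rule 3 Final Obstruent Devoicing: no change — [zadimpebi]
  Rule 4 Final Vowel Lowering: [zadimpebi] → [zadimpebe]
  Rule 5 Final h-Deletion: no change — [zadimpebe]

[devevobe], [zadimpebe]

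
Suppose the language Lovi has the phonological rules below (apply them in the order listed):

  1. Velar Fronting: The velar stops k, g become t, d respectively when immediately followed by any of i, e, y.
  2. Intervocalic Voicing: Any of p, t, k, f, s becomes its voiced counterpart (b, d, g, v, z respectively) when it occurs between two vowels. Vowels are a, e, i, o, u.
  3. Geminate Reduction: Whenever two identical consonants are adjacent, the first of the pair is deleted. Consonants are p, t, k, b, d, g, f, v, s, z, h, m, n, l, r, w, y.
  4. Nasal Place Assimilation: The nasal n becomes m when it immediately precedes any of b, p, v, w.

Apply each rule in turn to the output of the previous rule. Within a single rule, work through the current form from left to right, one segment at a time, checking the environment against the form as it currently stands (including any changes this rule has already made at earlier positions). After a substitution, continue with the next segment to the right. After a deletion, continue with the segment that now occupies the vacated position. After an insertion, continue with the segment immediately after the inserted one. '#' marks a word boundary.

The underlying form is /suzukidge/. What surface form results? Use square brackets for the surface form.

1 Velar Fronting: [suzukidge] → [suzutidde]
2 Intervocalic Voicing: [suzutidde] → [suzudidde]
3 Geminate Reduction: [suzudidde] → [suzudide]
4 Nasal Place Assimilation: no change — [suzudide]

[suzudide]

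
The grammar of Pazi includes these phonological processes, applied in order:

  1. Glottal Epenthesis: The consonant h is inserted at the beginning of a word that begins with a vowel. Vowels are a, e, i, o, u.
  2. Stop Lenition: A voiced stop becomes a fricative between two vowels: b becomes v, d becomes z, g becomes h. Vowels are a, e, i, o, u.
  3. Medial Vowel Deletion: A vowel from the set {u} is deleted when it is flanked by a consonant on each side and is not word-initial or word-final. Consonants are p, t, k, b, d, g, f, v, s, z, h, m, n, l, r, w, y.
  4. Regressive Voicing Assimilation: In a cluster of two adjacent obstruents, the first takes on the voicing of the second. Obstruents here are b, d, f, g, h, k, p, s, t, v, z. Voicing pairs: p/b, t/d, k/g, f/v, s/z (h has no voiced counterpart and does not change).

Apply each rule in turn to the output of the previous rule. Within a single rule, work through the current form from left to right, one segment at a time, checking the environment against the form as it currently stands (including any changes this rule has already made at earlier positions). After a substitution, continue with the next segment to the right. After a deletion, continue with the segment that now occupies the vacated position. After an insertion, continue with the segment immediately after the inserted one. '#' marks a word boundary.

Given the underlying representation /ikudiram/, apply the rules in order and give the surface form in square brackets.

[higziram]

1 Glottal Epenthesis: [ikudiram] → [hikudiram]
2 Stop Lenition: [hikudiram] → [hikuziram]
3 Medial Vowel Deletion: [hikuziram] → [hikziram]
4 Regressive Voicing Assimilation: [hikziram] → [higziram]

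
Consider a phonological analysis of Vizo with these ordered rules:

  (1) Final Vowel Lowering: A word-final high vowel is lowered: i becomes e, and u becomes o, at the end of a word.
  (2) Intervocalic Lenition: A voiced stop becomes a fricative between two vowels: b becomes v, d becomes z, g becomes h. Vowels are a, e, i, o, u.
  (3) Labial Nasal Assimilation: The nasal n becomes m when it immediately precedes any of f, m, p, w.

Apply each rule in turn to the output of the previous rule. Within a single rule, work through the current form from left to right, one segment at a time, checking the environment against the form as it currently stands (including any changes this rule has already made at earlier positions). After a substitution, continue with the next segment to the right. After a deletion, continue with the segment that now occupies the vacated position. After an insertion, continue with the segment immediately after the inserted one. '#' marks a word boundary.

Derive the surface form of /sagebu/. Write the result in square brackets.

[sahevo]

(1) Final Vowel Lowering: [sagebu] → [sagebo]
(2) Intervocalic Lenition: [sagebo] → [sahevo]
(3) Labial Nasal Assimilation: no change — [sahevo]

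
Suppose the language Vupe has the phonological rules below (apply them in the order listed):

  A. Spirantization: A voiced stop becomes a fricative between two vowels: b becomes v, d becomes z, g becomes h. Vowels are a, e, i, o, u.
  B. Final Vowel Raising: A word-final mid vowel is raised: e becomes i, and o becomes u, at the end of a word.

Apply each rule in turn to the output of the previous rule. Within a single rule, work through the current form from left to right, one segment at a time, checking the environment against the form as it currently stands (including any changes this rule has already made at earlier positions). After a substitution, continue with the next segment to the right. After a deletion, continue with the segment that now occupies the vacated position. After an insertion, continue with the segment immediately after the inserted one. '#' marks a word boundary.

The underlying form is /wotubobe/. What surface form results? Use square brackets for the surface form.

[wotuvovi]

A Spirantization: [wotubobe] → [wotuvove]
B Final Vowel Raising: [wotuvove] → [wotuvovi]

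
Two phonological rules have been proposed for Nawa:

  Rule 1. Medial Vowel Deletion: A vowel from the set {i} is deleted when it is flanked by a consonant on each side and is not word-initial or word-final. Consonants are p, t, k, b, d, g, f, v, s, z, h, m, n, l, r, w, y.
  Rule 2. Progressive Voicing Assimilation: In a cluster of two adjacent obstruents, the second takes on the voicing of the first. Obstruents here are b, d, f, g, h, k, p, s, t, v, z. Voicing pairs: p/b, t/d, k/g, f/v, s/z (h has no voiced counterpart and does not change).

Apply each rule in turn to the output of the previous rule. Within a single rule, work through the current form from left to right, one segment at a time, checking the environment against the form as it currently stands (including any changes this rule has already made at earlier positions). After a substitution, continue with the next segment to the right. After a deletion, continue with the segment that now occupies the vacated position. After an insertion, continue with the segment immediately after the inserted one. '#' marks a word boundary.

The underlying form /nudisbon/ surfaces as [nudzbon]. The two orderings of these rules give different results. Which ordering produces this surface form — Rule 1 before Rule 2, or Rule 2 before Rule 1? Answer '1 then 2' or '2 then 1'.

Order 1 then 2:
  1 Medial Vowel Deletion: [nudisbon] → [nudsbon]
  2 Progressive Voicing Assimilation: [nudsbon] → [nudzbon]
  result: [nudzbon]
Order 2 then 1:
  2 Progressive Voicing Assimilation: [nudisbon] → [nudispon]
  1 Medial Vowel Deletion: [nudispon] → [nudspon]
  result: [nudspon]

1 then 2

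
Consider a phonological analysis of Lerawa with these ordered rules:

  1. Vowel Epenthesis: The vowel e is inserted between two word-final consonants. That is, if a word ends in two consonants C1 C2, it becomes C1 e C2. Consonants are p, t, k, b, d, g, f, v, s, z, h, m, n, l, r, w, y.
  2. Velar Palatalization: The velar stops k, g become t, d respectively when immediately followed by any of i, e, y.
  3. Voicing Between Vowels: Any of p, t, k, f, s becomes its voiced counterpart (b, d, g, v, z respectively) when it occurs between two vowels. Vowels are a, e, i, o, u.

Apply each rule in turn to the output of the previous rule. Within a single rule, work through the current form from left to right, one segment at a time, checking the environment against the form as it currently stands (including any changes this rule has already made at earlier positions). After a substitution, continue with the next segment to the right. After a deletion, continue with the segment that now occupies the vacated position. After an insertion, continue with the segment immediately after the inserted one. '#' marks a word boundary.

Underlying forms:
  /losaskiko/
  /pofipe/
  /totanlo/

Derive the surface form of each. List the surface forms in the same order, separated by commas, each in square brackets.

[lozastigo], [povibe], [todanlo]

/losaskiko/:
  1 Vowel Epenthesis: no change — [losaskiko]
  2 Velar Palatalization: [losaskiko] → [losastiko]
  3 Voicing Between Vowels: [losastiko] → [lozastigo]
/pofipe/:
  1 Vowel Epenthesis: no change — [pofipe]
  2 Velar Palatalization: no change — [pofipe]
  3 Voicing Between Vowels: [pofipe] → [povibe]
/totanlo/:
  1 Vowel Epenthesis: no change — [totanlo]
  2 Velar Palatalization: no change — [totanlo]
  3 Voicing Between Vowels: [totanlo] → [todanlo]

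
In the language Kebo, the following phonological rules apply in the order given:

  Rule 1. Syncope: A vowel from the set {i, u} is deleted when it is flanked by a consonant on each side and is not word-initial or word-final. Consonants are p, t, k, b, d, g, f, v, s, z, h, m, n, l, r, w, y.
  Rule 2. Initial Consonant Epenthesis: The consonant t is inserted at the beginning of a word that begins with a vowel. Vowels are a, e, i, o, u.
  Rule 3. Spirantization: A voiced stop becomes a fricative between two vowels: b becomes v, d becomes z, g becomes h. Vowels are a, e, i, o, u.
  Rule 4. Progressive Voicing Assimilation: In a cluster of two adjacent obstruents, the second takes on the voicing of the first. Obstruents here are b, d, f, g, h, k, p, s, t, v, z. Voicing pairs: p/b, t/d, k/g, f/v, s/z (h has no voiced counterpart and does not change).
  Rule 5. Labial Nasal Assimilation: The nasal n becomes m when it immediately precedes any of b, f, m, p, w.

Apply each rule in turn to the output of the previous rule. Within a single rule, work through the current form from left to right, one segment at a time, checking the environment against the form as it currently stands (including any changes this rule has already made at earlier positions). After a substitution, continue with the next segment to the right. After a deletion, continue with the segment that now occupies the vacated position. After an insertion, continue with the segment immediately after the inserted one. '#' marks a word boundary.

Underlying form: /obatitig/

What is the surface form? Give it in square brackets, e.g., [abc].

[tovattk]

Rule 1 Syncope: [obatitig] → [obattg]
Rule 2 Initial Consonant Epenthesis: [obattg] → [tobattg]
Rule 3 Spirantization: [tobattg] → [tovattg]
Rule 4 Progressive Voicing Assimilation: [tovattg] → [tovattk]
Rule 5 Labial Nasal Assimilation: no change — [tovattk]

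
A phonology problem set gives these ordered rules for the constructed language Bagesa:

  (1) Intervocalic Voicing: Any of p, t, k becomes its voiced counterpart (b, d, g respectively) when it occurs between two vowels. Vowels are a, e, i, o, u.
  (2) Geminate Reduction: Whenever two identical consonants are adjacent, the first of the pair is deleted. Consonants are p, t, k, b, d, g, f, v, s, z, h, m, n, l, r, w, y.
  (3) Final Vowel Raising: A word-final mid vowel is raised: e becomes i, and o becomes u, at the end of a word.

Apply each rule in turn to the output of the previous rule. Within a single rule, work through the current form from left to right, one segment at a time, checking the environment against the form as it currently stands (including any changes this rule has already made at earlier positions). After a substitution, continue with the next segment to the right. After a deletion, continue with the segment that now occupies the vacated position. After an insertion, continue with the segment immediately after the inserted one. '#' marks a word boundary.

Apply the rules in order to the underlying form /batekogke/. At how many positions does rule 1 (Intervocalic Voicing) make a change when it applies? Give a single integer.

(1) Intervocalic Voicing: [batekogke] → [badegogke]
(2) Geminate Reduction: no change — [badegogke]
(3) Final Vowel Raising: [badegogke] → [badegogki]
Rule 1 changed 2 position(s).

2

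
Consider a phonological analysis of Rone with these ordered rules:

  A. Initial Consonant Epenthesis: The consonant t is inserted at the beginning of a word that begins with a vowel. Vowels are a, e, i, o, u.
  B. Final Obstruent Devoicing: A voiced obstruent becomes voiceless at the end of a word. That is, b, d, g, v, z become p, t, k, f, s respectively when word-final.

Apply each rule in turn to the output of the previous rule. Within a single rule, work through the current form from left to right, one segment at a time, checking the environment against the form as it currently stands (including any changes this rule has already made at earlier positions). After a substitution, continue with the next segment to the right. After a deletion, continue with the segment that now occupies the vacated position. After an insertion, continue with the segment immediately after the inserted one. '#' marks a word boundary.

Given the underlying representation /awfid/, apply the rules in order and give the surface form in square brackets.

[tawfit]

A Initial Consonant Epenthesis: [awfid] → [tawfid]
B Final Obstruent Devoicing: [tawfid] → [tawfit]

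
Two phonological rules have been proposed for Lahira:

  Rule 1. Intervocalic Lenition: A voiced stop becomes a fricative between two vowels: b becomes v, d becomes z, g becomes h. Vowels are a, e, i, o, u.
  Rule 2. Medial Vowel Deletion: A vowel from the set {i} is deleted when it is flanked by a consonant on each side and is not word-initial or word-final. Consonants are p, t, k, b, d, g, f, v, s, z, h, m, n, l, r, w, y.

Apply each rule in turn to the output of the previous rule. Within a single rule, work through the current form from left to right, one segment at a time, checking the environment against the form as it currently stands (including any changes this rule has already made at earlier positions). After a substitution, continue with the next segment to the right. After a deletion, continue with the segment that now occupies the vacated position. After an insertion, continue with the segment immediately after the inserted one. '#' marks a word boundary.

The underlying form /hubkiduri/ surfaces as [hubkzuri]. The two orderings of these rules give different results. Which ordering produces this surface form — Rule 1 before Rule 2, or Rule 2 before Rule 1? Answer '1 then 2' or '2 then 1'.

1 then 2

Order 1 then 2:
  1 Intervocalic Lenition: [hubkiduri] → [hubkizuri]
  2 Medial Vowel Deletion: [hubkizuri] → [hubkzuri]
  result: [hubkzuri]
Order 2 then 1:
  2 Medial Vowel Deletion: [hubkiduri] → [hubkduri]
  1 Intervocalic Lenition: no change — [hubkduri]
  result: [hubkduri]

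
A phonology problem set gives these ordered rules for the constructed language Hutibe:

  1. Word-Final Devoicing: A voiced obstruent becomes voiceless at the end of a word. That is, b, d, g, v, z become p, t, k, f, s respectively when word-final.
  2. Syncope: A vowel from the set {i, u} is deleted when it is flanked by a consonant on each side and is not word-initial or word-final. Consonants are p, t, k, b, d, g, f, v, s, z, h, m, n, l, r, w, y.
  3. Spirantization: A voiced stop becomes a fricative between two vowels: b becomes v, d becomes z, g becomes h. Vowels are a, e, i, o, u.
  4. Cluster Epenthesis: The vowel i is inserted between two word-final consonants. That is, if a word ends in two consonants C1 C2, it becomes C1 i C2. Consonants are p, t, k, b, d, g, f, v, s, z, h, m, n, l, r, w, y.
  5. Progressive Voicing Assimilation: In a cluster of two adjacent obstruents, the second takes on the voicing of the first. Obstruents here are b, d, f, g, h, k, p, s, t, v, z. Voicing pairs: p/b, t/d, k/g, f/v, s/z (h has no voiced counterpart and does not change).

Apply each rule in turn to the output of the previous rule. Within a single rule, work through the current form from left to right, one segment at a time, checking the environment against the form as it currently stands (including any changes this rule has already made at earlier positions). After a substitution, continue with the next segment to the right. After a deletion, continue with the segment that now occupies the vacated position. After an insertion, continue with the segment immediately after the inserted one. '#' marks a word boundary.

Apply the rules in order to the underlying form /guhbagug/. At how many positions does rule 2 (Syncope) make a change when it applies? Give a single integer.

2

1 Word-Final Devoicing: [guhbagug] → [guhbaguk]
2 Syncope: [guhbaguk] → [ghbagk]
3 Spirantization: no change — [ghbagk]
4 Cluster Epenthesis: [ghbagk] → [ghbagik]
5 Progressive Voicing Assimilation: [ghbagik] → [ghpagik]
Rule 2 changed 2 position(s).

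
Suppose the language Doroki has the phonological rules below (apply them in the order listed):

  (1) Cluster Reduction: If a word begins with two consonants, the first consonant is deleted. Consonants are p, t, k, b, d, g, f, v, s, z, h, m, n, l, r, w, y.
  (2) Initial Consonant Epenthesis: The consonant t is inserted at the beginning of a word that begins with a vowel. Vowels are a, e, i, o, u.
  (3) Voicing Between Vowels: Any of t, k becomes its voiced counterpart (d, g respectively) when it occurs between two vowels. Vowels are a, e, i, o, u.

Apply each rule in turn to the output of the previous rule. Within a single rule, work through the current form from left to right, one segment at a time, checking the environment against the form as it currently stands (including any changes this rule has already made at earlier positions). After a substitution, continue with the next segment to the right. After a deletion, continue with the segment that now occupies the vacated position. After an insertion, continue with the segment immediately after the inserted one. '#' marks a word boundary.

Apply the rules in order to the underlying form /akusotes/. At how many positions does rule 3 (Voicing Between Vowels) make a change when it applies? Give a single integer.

2

(1) Cluster Reduction: no change — [akusotes]
(2) Initial Consonant Epenthesis: [akusotes] → [takusotes]
(3) Voicing Between Vowels: [takusotes] → [tagusodes]
Rule 3 changed 2 position(s).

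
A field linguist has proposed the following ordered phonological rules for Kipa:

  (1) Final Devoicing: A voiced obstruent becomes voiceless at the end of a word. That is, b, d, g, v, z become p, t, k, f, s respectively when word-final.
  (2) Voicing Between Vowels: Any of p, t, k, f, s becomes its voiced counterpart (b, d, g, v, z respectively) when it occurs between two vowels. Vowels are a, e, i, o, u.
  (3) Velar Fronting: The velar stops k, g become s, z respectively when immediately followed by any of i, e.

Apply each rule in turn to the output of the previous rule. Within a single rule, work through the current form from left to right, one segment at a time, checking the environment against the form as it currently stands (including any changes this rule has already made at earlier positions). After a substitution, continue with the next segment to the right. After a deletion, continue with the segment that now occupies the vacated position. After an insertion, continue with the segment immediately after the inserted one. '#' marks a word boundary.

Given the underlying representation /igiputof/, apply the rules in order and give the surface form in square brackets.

(1) Final Devoicing: no change — [igiputof]
(2) Voicing Between Vowels: [igiputof] → [igibudof]
(3) Velar Fronting: [igibudof] → [izibudof]

[izibudof]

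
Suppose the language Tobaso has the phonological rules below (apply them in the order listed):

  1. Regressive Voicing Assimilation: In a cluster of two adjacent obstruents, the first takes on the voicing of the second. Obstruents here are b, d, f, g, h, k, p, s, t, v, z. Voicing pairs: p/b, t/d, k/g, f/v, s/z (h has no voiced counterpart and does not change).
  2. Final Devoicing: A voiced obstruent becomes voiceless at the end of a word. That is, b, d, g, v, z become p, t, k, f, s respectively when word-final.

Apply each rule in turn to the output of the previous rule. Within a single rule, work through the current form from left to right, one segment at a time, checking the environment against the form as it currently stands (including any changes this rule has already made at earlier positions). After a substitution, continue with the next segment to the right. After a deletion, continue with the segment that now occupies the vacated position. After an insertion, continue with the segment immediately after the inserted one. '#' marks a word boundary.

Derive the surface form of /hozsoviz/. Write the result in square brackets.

[hossovis]

1 Regressive Voicing Assimilation: [hozsoviz] → [hossoviz]
2 Final Devoicing: [hossoviz] → [hossovis]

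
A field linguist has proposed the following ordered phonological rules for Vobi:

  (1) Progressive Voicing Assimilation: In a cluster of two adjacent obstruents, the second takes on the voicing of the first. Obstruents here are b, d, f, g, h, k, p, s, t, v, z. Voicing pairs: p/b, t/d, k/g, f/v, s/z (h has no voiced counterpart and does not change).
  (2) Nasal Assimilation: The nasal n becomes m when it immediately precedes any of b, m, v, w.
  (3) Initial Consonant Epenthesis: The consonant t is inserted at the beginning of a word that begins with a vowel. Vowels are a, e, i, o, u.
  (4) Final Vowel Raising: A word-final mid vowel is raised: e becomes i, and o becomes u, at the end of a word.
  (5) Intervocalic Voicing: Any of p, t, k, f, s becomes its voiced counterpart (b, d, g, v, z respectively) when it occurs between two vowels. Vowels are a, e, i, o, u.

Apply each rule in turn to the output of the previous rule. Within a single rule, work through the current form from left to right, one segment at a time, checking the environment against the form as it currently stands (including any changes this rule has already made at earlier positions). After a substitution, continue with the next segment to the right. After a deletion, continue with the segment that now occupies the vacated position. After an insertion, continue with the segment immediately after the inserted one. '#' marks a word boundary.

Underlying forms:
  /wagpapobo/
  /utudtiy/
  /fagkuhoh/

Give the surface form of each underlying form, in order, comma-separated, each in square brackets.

/wagpapobo/:
  (1) Progressive Voicing Assimilation: [wagpapobo] → [wagbapobo]
  (2) Nasal Assimilation: no change — [wagbapobo]
  (3) Initial Consonant Epenthesis: no change — [wagbapobo]
  (4) Final Vowel Raising: [wagbapobo] → [wagbapobu]
  (5) Intervocalic Voicing: [wagbapobu] → [wagbabobu]
/utudtiy/:
  (1) Progressive Voicing Assimilation: [utudtiy] → [utuddiy]
  (2) Nasal Assimilation: no change — [utuddiy]
  (3) Initial Consonant Epenthesis: [utuddiy] → [tutuddiy]
  (4) Final Vowel Raising: no change — [tutuddiy]
  (5) Intervocalic Voicing: [tutuddiy] → [tududdiy]
/fagkuhoh/:
  (1) Progressive Voicing Assimilation: [fagkuhoh] → [fagguhoh]
  (2) Nasal Assimilation: no change — [fagguhoh]
  (3) Initial Consonant Epenthesis: no change — [fagguhoh]
  (4) Final Vowel Raising: no change — [fagguhoh]
  (5) Intervocalic Voicing: no change — [fagguhoh]

[wagbabobu], [tududdiy], [fagguhoh]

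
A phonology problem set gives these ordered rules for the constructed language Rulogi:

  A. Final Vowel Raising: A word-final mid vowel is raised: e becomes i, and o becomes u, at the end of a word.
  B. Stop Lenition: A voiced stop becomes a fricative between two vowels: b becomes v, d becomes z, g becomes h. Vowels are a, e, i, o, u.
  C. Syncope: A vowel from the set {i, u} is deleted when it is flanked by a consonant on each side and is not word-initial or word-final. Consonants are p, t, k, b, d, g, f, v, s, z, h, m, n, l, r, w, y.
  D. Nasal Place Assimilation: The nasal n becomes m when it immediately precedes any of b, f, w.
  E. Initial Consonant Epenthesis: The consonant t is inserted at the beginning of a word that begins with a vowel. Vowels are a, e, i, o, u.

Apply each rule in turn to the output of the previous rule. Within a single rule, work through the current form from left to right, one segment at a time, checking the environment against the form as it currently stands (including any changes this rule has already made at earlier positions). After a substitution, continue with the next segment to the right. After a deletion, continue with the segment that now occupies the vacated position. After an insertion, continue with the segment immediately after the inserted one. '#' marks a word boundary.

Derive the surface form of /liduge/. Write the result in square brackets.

A Final Vowel Raising: [liduge] → [lidugi]
B Stop Lenition: [lidugi] → [lizuhi]
C Syncope: [lizuhi] → [lzhi]
D Nasal Place Assimilation: no change — [lzhi]
E Initial Consonant Epenthesis: no change — [lzhi]

[lzhi]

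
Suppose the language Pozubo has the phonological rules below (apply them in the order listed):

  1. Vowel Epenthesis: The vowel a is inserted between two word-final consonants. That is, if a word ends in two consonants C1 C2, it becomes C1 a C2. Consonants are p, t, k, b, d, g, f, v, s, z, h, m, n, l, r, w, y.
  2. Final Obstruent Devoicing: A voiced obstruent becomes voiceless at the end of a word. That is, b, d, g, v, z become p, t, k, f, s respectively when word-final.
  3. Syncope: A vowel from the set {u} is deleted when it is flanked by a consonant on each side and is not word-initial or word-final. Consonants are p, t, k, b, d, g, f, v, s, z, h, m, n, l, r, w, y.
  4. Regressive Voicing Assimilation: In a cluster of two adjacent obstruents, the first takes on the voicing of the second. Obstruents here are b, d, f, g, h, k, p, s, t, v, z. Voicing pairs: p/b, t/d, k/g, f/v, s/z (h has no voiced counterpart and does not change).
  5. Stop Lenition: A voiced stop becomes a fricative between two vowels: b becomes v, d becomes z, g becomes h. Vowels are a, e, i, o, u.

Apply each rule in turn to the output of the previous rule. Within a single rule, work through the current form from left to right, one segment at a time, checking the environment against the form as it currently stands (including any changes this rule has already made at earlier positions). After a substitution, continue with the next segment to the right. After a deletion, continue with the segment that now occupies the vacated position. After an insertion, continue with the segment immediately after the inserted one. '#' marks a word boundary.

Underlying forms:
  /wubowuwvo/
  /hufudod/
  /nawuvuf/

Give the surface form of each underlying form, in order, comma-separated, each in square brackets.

[wbowwvo], [hvdot], [nawff]

/wubowuwvo/:
  1 Vowel Epenthesis: no change — [wubowuwvo]
  2 Final Obstruent Devoicing: no change — [wubowuwvo]
  3 Syncope: [wubowuwvo] → [wbowwvo]
  4 Regressive Voicing Assimilation: no change — [wbowwvo]
  5 Stop Lenition: no change — [wbowwvo]
/hufudod/:
  1 Vowel Epenthesis: no change — [hufudod]
  2 Final Obstruent Devoicing: [hufudod] → [hufudot]
  3 Syncope: [hufudot] → [hfdot]
  4 Regressive Voicing Assimilation: [hfdot] → [hvdot]
  5 Stop Lenition: no change — [hvdot]
/nawuvuf/:
  1 Vowel Epenthesis: no change — [nawuvuf]
  2 Final Obstruent Devoicing: no change — [nawuvuf]
  3 Syncope: [nawuvuf] → [nawvf]
  4 Regressive Voicing Assimilation: [nawvf] → [nawff]
  5 Stop Lenition: no change — [nawff]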